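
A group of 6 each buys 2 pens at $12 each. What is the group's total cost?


Cost per person:
2 x $12 = $24
Group total:
6 x $24 = $144

$144


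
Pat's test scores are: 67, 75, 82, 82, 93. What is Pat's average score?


Add the scores:
67 + 75 + 82 + 82 + 93 = 399
Divide by the number of tests:
399 / 5 = 79.8

79.8


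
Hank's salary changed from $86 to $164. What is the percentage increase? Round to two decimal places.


Find the absolute change:
|164 - 86| = 78
Divide by original and multiply by 100:
78 / 86 x 100 = 90.6976...% ≈ 90.7%

90.7%


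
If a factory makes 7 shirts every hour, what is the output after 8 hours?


Production rate: 7 shirts per hour
Time: 8 hours
Total: 7 x 8 = 56 shirts

56 shirts


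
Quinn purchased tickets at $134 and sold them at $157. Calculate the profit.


Selling price = $157
Cost price = $134
Profit = selling price - cost price:
Profit = $157 - $134 = $23

$23


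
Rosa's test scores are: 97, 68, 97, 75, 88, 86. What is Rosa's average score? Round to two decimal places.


Add the scores:
97 + 68 + 97 + 75 + 88 + 86 = 511
Divide by the number of tests:
511 / 6 = 85.1666... ≈ 85.17

85.17


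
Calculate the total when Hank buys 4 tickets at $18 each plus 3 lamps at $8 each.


Cost of tickets:
4 x $18 = $72
Cost of lamps:
3 x $8 = $24
Add both:
$72 + $24 = $96

$96


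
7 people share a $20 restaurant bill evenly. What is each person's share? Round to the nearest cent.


Total bill: $20
Number of people: 7
Each pays: $20 / 7 = $2.8571... ≈ $2.86

$2.86


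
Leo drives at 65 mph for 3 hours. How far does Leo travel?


Use the formula: distance = speed x time
Speed = 65 mph, Time = 3 hours
65 x 3 = 195 miles

195 miles


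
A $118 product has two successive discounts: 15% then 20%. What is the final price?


First discount:
15% of $118 = $17.70
Price after first discount:
$118 - $17.70 = $100.30
Second discount:
20% of $100.30 = $20.06
Final price:
$100.30 - $20.06 = $80.24

$80.24


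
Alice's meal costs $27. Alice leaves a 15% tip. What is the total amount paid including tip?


Calculate the tip:
15% of $27 = $4.05
Add tip to meal cost:
$27 + $4.05 = $31.05

$31.05


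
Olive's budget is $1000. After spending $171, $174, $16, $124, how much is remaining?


Add up expenses:
$171 + $174 + $16 + $124 = $485
Subtract from budget:
$1000 - $485 = $515

$515


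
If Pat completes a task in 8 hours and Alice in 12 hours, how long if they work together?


Pat's rate: 1/8 of the job per hour
Alice's rate: 1/12 of the job per hour
Combined rate: 1/8 + 1/12 = 5/24 per hour
Time = 1 / (5/24) = 24/5 = 4.8 hours

4.8 hours


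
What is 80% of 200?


Convert percentage to decimal:
80% = 0.8
Multiply:
200 x 0.8 = 160

160


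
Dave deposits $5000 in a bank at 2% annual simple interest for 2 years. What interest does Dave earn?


Use the formula I = P x R x T / 100
P x R x T = 5000 x 2 x 2 = 20000
I = 20000 / 100 = $200

$200


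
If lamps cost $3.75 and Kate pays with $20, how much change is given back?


Start with the amount paid:
$20
Subtract the price:
$20 - $3.75 = $16.25

$16.25


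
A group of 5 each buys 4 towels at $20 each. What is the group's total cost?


Cost per person:
4 x $20 = $80
Group total:
5 x $80 = $400

$400


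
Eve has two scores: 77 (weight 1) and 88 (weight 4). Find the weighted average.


Weighted sum:
1 x 77 + 4 x 88 = 429
Total weight:
1 + 4 = 5
Weighted average:
429 / 5 = 85.8

85.8


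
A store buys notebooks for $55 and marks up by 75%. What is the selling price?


Calculate the markup amount:
75% of $55 = $41.25
Add to cost:
$55 + $41.25 = $96.25

$96.25


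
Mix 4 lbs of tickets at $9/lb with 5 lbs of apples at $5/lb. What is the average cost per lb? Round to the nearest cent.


Cost of tickets:
4 x $9 = $36
Cost of apples:
5 x $5 = $25
Total cost: $36 + $25 = $61
Total weight: 9 lbs
Average: $61 / 9 = $6.7777... ≈ $6.78/lb

$6.78/lb


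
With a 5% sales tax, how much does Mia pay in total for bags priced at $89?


Calculate the tax:
5% of $89 = $4.45
Add tax to price:
$89 + $4.45 = $93.45

$93.45


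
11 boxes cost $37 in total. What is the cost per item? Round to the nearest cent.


Total cost: $37
Number of items: 11
Unit price: $37 / 11 = $3.3636... ≈ $3.36

$3.36


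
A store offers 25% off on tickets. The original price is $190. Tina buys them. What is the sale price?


Calculate the discount amount:
25% of $190 = $47.50
Subtract from original:
$190 - $47.50 = $142.50

$142.50


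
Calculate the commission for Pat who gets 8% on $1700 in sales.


Convert rate to decimal:
8% = 0.08
Multiply by sales:
$1700 x 0.08 = $136

$136


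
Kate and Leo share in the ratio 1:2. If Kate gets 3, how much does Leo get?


Find the multiplier:
3 / 1 = 3
Apply to Leo's share:
2 x 3 = 6

6


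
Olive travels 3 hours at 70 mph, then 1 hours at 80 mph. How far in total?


Leg 1 distance:
70 x 3 = 210 miles
Leg 2 distance:
80 x 1 = 80 miles
Total distance:
210 + 80 = 290 miles

290 miles


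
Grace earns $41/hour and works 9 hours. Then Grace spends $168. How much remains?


Calculate earnings:
9 x $41 = $369
Subtract spending:
$369 - $168 = $201

$201


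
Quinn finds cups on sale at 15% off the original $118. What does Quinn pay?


Calculate the discount amount:
15% of $118 = $17.70
Subtract from original:
$118 - $17.70 = $100.30

$100.30


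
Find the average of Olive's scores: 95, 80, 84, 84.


Add the scores:
95 + 80 + 84 + 84 = 343
Divide by the number of tests:
343 / 4 = 85.75

85.75


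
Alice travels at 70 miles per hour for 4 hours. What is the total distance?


Use the formula: distance = speed x time
Speed = 70 mph, Time = 4 hours
70 x 4 = 280 miles

280 miles


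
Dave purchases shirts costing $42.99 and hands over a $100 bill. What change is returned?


Start with the amount paid:
$100
Subtract the price:
$100 - $42.99 = $57.01

$57.01


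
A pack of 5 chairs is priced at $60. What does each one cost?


Total cost: $60
Number of items: 5
Unit price: $60 / 5 = $12

$12


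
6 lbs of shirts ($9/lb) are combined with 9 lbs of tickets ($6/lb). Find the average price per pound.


Cost of shirts:
6 x $9 = $54
Cost of tickets:
9 x $6 = $54
Total cost: $54 + $54 = $108
Total weight: 15 lbs
Average: $108 / 15 = $7.20/lb

$7.20/lb


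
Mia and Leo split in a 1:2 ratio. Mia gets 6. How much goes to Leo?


Find the multiplier:
6 / 1 = 6
Apply to Leo's share:
2 x 6 = 12

12


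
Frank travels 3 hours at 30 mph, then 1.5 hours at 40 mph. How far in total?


Leg 1 distance:
30 x 3 = 90 miles
Leg 2 distance:
40 x 1.5 = 60 miles
Total distance:
90 + 60 = 150 miles

150 miles


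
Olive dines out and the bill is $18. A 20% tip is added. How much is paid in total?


Calculate the tip:
20% of $18 = $3.60
Add tip to meal cost:
$18 + $3.60 = $21.60

$21.60


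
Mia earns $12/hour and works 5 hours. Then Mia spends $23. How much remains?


Calculate earnings:
5 x $12 = $60
Subtract spending:
$60 - $23 = $37

$37


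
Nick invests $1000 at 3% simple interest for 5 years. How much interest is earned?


Use the formula I = P x R x T / 100
P x R x T = 1000 x 3 x 5 = 15000
I = 15000 / 100 = $150

$150


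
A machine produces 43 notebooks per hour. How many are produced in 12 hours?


Production rate: 43 notebooks per hour
Time: 12 hours
Total: 43 x 12 = 516 notebooks

516 notebooks


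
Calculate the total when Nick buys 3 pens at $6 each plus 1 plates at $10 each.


Cost of pens:
3 x $6 = $18
Cost of plates:
1 x $10 = $10
Add both:
$18 + $10 = $28

$28


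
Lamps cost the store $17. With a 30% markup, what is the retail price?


Calculate the markup amount:
30% of $17 = $5.10
Add to cost:
$17 + $5.10 = $22.10

$22.10


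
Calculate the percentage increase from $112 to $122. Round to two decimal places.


Find the absolute change:
|122 - 112| = 10
Divide by original and multiply by 100:
10 / 112 x 100 = 8.9285...% ≈ 8.93%

8.93%


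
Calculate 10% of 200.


Convert percentage to decimal:
10% = 0.1
Multiply:
200 x 0.1 = 20

20


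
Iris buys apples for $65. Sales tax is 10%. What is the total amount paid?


Calculate the tax:
10% of $65 = $6.50
Add tax to price:
$65 + $6.50 = $71.50

$71.50


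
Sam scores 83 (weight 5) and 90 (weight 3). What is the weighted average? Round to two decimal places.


Weighted sum:
5 x 83 + 3 x 90 = 685
Total weight:
5 + 3 = 8
Weighted average:
685 / 8 = 85.625 ≈ 85.63

85.63


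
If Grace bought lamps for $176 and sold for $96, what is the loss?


Selling price = $96
Cost price = $176
Loss = cost price - selling price:
Loss = $176 - $96 = $80

$80


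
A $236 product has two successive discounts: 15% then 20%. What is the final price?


First discount:
15% of $236 = $35.40
Price after first discount:
$236 - $35.40 = $200.60
Second discount:
20% of $200.60 = $40.12
Final price:
$200.60 - $40.12 = $160.48

$160.48


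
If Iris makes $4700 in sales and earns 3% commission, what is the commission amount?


Convert rate to decimal:
3% = 0.03
Multiply by sales:
$4700 x 0.03 = $141

$141


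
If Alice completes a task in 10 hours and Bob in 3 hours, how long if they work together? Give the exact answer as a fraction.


Alice's rate: 1/10 of the job per hour
Bob's rate: 1/3 of the job per hour
Combined rate: 1/10 + 1/3 = 13/30 per hour
Time = 1 / (13/30) = 30/13 hours (≈ 2.31 hours)

30/13 hours


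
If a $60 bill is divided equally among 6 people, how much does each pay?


Total bill: $60
Number of people: 6
Each pays: $60 / 6 = $10

$10


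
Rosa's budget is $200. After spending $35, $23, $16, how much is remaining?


Add up expenses:
$35 + $23 + $16 = $74
Subtract from budget:
$200 - $74 = $126

$126


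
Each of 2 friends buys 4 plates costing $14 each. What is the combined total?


Cost per person:
4 x $14 = $56
Group total:
2 x $56 = $112

$112


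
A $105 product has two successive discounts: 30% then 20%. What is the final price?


First discount:
30% of $105 = $31.50
Price after first discount:
$105 - $31.50 = $73.50
Second discount:
20% of $73.50 = $14.70
Final price:
$73.50 - $14.70 = $58.80

$58.80


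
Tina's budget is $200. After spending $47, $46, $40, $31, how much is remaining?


Add up expenses:
$47 + $46 + $40 + $31 = $164
Subtract from budget:
$200 - $164 = $36

$36


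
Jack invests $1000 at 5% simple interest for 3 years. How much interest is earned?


Use the formula I = P x R x T / 100
P x R x T = 1000 x 5 x 3 = 15000
I = 15000 / 100 = $150

$150


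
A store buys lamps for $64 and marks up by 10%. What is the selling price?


Calculate the markup amount:
10% of $64 = $6.40
Add to cost:
$64 + $6.40 = $70.40

$70.40


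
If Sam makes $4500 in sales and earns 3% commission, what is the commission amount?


Convert rate to decimal:
3% = 0.03
Multiply by sales:
$4500 x 0.03 = $135

$135


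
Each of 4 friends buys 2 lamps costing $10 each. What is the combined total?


Cost per person:
2 x $10 = $20
Group total:
4 x $20 = $80

$80


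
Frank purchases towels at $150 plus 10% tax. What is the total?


Calculate the tax:
10% of $150 = $15
Add tax to price:
$150 + $15 = $165

$165


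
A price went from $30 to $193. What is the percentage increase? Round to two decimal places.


Find the absolute change:
|193 - 30| = 163
Divide by original and multiply by 100:
163 / 30 x 100 = 543.3333...% ≈ 543.33%

543.33%


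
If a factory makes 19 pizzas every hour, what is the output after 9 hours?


Production rate: 19 pizzas per hour
Time: 9 hours
Total: 19 x 9 = 171 pizzas

171 pizzas


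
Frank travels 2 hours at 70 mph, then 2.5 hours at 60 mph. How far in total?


Leg 1 distance:
70 x 2 = 140 miles
Leg 2 distance:
60 x 2.5 = 150 miles
Total distance:
140 + 150 = 290 miles

290 miles


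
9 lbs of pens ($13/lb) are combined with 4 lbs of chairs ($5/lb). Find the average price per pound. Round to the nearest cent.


Cost of pens:
9 x $13 = $117
Cost of chairs:
4 x $5 = $20
Total cost: $117 + $20 = $137
Total weight: 13 lbs
Average: $137 / 13 = $10.5384... ≈ $10.54/lb

$10.54/lb


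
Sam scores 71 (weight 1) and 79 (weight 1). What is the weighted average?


Weighted sum:
1 x 71 + 1 x 79 = 150
Total weight:
1 + 1 = 2
Weighted average:
150 / 2 = 75

75


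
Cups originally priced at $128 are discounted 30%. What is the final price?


Calculate the discount amount:
30% of $128 = $38.40
Subtract from original:
$128 - $38.40 = $89.60

$89.60


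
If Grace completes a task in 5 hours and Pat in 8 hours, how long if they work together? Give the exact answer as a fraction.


Grace's rate: 1/5 of the job per hour
Pat's rate: 1/8 of the job per hour
Combined rate: 1/5 + 1/8 = 13/40 per hour
Time = 1 / (13/40) = 40/13 hours (≈ 3.08 hours)

40/13 hours


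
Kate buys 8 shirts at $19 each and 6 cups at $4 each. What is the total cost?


Cost of shirts:
8 x $19 = $152
Cost of cups:
6 x $4 = $24
Add both:
$152 + $24 = $176

$176


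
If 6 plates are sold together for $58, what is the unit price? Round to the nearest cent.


Total cost: $58
Number of items: 6
Unit price: $58 / 6 = $9.6666... ≈ $9.67

$9.67


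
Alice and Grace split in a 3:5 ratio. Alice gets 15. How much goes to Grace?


Find the multiplier:
15 / 3 = 5
Apply to Grace's share:
5 x 5 = 25

25


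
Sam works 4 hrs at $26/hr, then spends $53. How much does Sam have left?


Calculate earnings:
4 x $26 = $104
Subtract spending:
$104 - $53 = $51

$51


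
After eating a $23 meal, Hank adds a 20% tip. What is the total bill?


Calculate the tip:
20% of $23 = $4.60
Add tip to meal cost:
$23 + $4.60 = $27.60

$27.60


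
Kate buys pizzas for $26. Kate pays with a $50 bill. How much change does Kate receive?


Start with the amount paid:
$50
Subtract the price:
$50 - $26 = $24

$24


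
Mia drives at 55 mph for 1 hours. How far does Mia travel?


Use the formula: distance = speed x time
Speed = 55 mph, Time = 1 hours
55 x 1 = 55 miles

55 miles


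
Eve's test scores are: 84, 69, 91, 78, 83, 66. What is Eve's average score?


Add the scores:
84 + 69 + 91 + 78 + 83 + 66 = 471
Divide by the number of tests:
471 / 6 = 78.5

78.5


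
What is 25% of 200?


Convert percentage to decimal:
25% = 0.25
Multiply:
200 x 0.25 = 50

50


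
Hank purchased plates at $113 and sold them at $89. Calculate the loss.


Selling price = $89
Cost price = $113
Loss = cost price - selling price:
Loss = $113 - $89 = $24

$24


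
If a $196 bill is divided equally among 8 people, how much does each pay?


Total bill: $196
Number of people: 8
Each pays: $196 / 8 = $24.50

$24.50


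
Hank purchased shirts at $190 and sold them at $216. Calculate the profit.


Selling price = $216
Cost price = $190
Profit = selling price - cost price:
Profit = $216 - $190 = $26

$26


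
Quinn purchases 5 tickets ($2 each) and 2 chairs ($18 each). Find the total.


Cost of tickets:
5 x $2 = $10
Cost of chairs:
2 x $18 = $36
Add both:
$10 + $36 = $46

$46


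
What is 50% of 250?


Convert percentage to decimal:
50% = 0.5
Multiply:
250 x 0.5 = 125

125


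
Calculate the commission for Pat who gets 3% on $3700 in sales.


Convert rate to decimal:
3% = 0.03
Multiply by sales:
$3700 x 0.03 = $111

$111


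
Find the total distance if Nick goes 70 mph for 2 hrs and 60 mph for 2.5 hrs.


Leg 1 distance:
70 x 2 = 140 miles
Leg 2 distance:
60 x 2.5 = 150 miles
Total distance:
140 + 150 = 290 miles

290 miles


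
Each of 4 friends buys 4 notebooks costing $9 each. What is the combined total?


Cost per person:
4 x $9 = $36
Group total:
4 x $36 = $144

$144


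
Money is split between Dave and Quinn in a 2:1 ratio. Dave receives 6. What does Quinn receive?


Find the multiplier:
6 / 2 = 3
Apply to Quinn's share:
1 x 3 = 3

3


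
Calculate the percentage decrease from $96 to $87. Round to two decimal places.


Find the absolute change:
|87 - 96| = 9
Divide by original and multiply by 100:
9 / 96 x 100 = 9.375% ≈ 9.38%

9.38%


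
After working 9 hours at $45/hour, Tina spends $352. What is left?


Calculate earnings:
9 x $45 = $405
Subtract spending:
$405 - $352 = $53

$53


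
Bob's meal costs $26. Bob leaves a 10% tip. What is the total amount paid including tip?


Calculate the tip:
10% of $26 = $2.60
Add tip to meal cost:
$26 + $2.60 = $28.60

$28.60


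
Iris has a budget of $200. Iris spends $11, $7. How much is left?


Add up expenses:
$11 + $7 = $18
Subtract from budget:
$200 - $18 = $182

$182


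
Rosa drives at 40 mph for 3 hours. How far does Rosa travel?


Use the formula: distance = speed x time
Speed = 40 mph, Time = 3 hours
40 x 3 = 120 miles

120 miles


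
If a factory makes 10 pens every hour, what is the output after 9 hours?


Production rate: 10 pens per hour
Time: 9 hours
Total: 10 x 9 = 90 pens

90 pens


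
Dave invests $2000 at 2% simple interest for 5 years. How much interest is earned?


Use the formula I = P x R x T / 100
P x R x T = 2000 x 2 x 5 = 20000
I = 20000 / 100 = $200

$200


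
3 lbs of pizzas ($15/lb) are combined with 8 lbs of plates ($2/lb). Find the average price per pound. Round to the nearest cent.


Cost of pizzas:
3 x $15 = $45
Cost of plates:
8 x $2 = $16
Total cost: $45 + $16 = $61
Total weight: 11 lbs
Average: $61 / 11 = $5.5454... ≈ $5.55/lb

$5.55/lb


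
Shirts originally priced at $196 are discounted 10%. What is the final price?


Calculate the discount amount:
10% of $196 = $19.60
Subtract from original:
$196 - $19.60 = $176.40

$176.40


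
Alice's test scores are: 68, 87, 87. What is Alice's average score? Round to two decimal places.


Add the scores:
68 + 87 + 87 = 242
Divide by the number of tests:
242 / 3 = 80.6666... ≈ 80.67

80.67


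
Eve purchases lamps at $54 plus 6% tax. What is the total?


Calculate the tax:
6% of $54 = $3.24
Add tax to price:
$54 + $3.24 = $57.24

$57.24


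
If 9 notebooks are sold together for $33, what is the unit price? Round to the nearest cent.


Total cost: $33
Number of items: 9
Unit price: $33 / 9 = $3.6666... ≈ $3.67

$3.67


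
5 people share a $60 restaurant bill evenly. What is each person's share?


Total bill: $60
Number of people: 5
Each pays: $60 / 5 = $12

$12


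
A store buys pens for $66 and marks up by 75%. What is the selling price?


Calculate the markup amount:
75% of $66 = $49.50
Add to cost:
$66 + $49.50 = $115.50

$115.50


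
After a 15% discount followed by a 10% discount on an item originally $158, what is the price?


First discount:
15% of $158 = $23.70
Price after first discount:
$158 - $23.70 = $134.30
Second discount:
10% of $134.30 = $13.43
Final price:
$134.30 - $13.43 = $120.87

$120.87


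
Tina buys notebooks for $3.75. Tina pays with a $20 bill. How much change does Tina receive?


Start with the amount paid:
$20
Subtract the price:
$20 - $3.75 = $16.25

$16.25


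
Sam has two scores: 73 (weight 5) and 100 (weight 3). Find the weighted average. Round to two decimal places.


Weighted sum:
5 x 73 + 3 x 100 = 665
Total weight:
5 + 3 = 8
Weighted average:
665 / 8 = 83.125 ≈ 83.13

83.13


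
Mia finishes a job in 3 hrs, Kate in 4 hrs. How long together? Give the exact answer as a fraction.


Mia's rate: 1/3 of the job per hour
Kate's rate: 1/4 of the job per hour
Combined rate: 1/3 + 1/4 = 7/12 per hour
Time = 1 / (7/12) = 12/7 hours (≈ 1.71 hours)

12/7 hours


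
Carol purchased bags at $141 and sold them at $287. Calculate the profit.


Selling price = $287
Cost price = $141
Profit = selling price - cost price:
Profit = $287 - $141 = $146

$146


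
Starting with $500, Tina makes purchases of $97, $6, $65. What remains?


Add up expenses:
$97 + $6 + $65 = $168
Subtract from budget:
$500 - $168 = $332

$332


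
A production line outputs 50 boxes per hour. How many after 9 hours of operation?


Production rate: 50 boxes per hour
Time: 9 hours
Total: 50 x 9 = 450 boxes

450 boxes


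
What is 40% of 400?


Convert percentage to decimal:
40% = 0.4
Multiply:
400 x 0.4 = 160

160


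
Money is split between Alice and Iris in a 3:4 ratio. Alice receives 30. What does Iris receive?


Find the multiplier:
30 / 3 = 10
Apply to Iris's share:
4 x 10 = 40

40


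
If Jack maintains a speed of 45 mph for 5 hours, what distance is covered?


Use the formula: distance = speed x time
Speed = 45 mph, Time = 5 hours
45 x 5 = 225 miles

225 miles


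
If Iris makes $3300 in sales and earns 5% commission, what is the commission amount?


Convert rate to decimal:
5% = 0.05
Multiply by sales:
$3300 x 0.05 = $165

$165


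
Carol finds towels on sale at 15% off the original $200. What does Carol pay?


Calculate the discount amount:
15% of $200 = $30
Subtract from original:
$200 - $30 = $170

$170


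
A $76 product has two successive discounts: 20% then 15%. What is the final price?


First discount:
20% of $76 = $15.20
Price after first discount:
$76 - $15.20 = $60.80
Second discount:
15% of $60.80 = $9.12
Final price:
$60.80 - $9.12 = $51.68

$51.68


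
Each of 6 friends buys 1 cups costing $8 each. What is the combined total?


Cost per person:
1 x $8 = $8
Group total:
6 x $8 = $48

$48


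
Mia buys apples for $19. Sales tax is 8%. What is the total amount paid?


Calculate the tax:
8% of $19 = $1.52
Add tax to price:
$19 + $1.52 = $20.52

$20.52


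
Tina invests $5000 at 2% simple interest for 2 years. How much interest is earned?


Use the formula I = P x R x T / 100
P x R x T = 5000 x 2 x 2 = 20000
I = 20000 / 100 = $200

$200


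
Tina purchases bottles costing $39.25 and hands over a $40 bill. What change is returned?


Start with the amount paid:
$40
Subtract the price:
$40 - $39.25 = $0.75

$0.75


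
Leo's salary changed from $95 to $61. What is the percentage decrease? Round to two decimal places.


Find the absolute change:
|61 - 95| = 34
Divide by original and multiply by 100:
34 / 95 x 100 = 35.7894...% ≈ 35.79%

35.79%


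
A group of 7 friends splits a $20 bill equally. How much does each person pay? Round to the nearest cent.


Total bill: $20
Number of people: 7
Each pays: $20 / 7 = $2.8571... ≈ $2.86

$2.86


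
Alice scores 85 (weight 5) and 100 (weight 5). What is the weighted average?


Weighted sum:
5 x 85 + 5 x 100 = 925
Total weight:
5 + 5 = 10
Weighted average:
925 / 10 = 92.5

92.5


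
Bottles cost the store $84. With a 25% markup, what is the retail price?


Calculate the markup amount:
25% of $84 = $21
Add to cost:
$84 + $21 = $105

$105


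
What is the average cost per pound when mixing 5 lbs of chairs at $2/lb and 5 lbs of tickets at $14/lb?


Cost of chairs:
5 x $2 = $10
Cost of tickets:
5 x $14 = $70
Total cost: $10 + $70 = $80
Total weight: 10 lbs
Average: $80 / 10 = $8/lb

$8/lb


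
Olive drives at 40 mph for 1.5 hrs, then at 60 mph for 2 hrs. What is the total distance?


Leg 1 distance:
40 x 1.5 = 60 miles
Leg 2 distance:
60 x 2 = 120 miles
Total distance:
60 + 120 = 180 miles

180 miles


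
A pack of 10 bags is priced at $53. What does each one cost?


Total cost: $53
Number of items: 10
Unit price: $53 / 10 = $5.30

$5.30


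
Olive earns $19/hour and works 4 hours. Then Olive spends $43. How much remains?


Calculate earnings:
4 x $19 = $76
Subtract spending:
$76 - $43 = $33

$33


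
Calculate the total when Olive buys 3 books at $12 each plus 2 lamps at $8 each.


Cost of books:
3 x $12 = $36
Cost of lamps:
2 x $8 = $16
Add both:
$36 + $16 = $52

$52


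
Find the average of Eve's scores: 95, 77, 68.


Add the scores:
95 + 77 + 68 = 240
Divide by the number of tests:
240 / 3 = 80

80


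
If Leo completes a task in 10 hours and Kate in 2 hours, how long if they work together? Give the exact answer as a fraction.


Leo's rate: 1/10 of the job per hour
Kate's rate: 1/2 of the job per hour
Combined rate: 1/10 + 1/2 = 3/5 per hour
Time = 1 / (3/5) = 5/3 hours (≈ 1.67 hours)

5/3 hours


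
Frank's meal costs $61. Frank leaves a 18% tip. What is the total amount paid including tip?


Calculate the tip:
18% of $61 = $10.98
Add tip to meal cost:
$61 + $10.98 = $71.98

$71.98


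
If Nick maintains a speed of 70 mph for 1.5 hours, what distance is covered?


Use the formula: distance = speed x time
Speed = 70 mph, Time = 1.5 hours
70 x 1.5 = 105 miles

105 miles


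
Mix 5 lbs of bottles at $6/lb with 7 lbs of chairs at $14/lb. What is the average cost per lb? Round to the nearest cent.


Cost of bottles:
5 x $6 = $30
Cost of chairs:
7 x $14 = $98
Total cost: $30 + $98 = $128
Total weight: 12 lbs
Average: $128 / 12 = $10.6666... ≈ $10.67/lb

$10.67/lb


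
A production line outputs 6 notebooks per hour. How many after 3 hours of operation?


Production rate: 6 notebooks per hour
Time: 3 hours
Total: 6 x 3 = 18 notebooks

18 notebooks


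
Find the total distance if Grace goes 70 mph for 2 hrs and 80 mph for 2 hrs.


Leg 1 distance:
70 x 2 = 140 miles
Leg 2 distance:
80 x 2 = 160 miles
Total distance:
140 + 160 = 300 miles

300 miles


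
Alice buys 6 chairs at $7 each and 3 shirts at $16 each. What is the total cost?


Cost of chairs:
6 x $7 = $42
Cost of shirts:
3 x $16 = $48
Add both:
$42 + $48 = $90

$90


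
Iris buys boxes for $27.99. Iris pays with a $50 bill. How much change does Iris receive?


Start with the amount paid:
$50
Subtract the price:
$50 - $27.99 = $22.01

$22.01


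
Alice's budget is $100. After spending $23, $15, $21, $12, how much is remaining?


Add up expenses:
$23 + $15 + $21 + $12 = $71
Subtract from budget:
$100 - $71 = $29

$29


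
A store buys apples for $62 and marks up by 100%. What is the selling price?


Calculate the markup amount:
100% of $62 = $62
Add to cost:
$62 + $62 = $124

$124


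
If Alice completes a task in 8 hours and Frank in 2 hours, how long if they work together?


Alice's rate: 1/8 of the job per hour
Frank's rate: 1/2 of the job per hour
Combined rate: 1/8 + 1/2 = 5/8 per hour
Time = 1 / (5/8) = 8/5 = 1.6 hours

1.6 hours


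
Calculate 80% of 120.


Convert percentage to decimal:
80% = 0.8
Multiply:
120 x 0.8 = 96

96


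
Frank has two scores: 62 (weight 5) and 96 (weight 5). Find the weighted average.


Weighted sum:
5 x 62 + 5 x 96 = 790
Total weight:
5 + 5 = 10
Weighted average:
790 / 10 = 79

79


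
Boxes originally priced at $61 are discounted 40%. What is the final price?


Calculate the discount amount:
40% of $61 = $24.40
Subtract from original:
$61 - $24.40 = $36.60

$36.60


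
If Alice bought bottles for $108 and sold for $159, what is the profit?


Selling price = $159
Cost price = $108
Profit = selling price - cost price:
Profit = $159 - $108 = $51

$51


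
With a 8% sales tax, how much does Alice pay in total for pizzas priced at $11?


Calculate the tax:
8% of $11 = $0.88
Add tax to price:
$11 + $0.88 = $11.88

$11.88


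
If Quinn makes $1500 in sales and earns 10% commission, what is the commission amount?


Convert rate to decimal:
10% = 0.1
Multiply by sales:
$1500 x 0.1 = $150

$150


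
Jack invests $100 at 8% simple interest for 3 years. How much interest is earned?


Use the formula I = P x R x T / 100
P x R x T = 100 x 8 x 3 = 2400
I = 2400 / 100 = $24

$24


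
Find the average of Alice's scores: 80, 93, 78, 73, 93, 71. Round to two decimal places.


Add the scores:
80 + 93 + 78 + 73 + 93 + 71 = 488
Divide by the number of tests:
488 / 6 = 81.3333... ≈ 81.33

81.33


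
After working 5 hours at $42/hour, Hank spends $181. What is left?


Calculate earnings:
5 x $42 = $210
Subtract spending:
$210 - $181 = $29

$29


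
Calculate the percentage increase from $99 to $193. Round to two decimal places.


Find the absolute change:
|193 - 99| = 94
Divide by original and multiply by 100:
94 / 99 x 100 = 94.9494...% ≈ 94.95%

94.95%


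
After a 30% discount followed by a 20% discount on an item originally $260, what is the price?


First discount:
30% of $260 = $78
Price after first discount:
$260 - $78 = $182
Second discount:
20% of $182 = $36.40
Final price:
$182 - $36.40 = $145.60

$145.60


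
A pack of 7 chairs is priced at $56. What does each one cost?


Total cost: $56
Number of items: 7
Unit price: $56 / 7 = $8

$8


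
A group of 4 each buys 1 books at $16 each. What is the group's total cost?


Cost per person:
1 x $16 = $16
Group total:
4 x $16 = $64

$64


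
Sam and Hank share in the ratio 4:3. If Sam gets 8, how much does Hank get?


Find the multiplier:
8 / 4 = 2
Apply to Hank's share:
3 x 2 = 6

6


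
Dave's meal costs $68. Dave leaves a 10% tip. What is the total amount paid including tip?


Calculate the tip:
10% of $68 = $6.80
Add tip to meal cost:
$68 + $6.80 = $74.80

$74.80


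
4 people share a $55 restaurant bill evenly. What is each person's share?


Total bill: $55
Number of people: 4
Each pays: $55 / 4 = $13.75

$13.75


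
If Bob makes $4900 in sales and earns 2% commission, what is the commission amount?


Convert rate to decimal:
2% = 0.02
Multiply by sales:
$4900 x 0.02 = $98

$98


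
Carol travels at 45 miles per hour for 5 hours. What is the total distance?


Use the formula: distance = speed x time
Speed = 45 mph, Time = 5 hours
45 x 5 = 225 miles

225 miles


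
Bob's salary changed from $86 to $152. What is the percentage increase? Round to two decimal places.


Find the absolute change:
|152 - 86| = 66
Divide by original and multiply by 100:
66 / 86 x 100 = 76.7441...% ≈ 76.74%

76.74%


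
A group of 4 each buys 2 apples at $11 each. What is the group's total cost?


Cost per person:
2 x $11 = $22
Group total:
4 x $22 = $88

$88


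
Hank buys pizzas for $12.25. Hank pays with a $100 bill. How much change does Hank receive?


Start with the amount paid:
$100
Subtract the price:
$100 - $12.25 = $87.75

$87.75


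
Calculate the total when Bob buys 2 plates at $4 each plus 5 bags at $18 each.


Cost of plates:
2 x $4 = $8
Cost of bags:
5 x $18 = $90
Add both:
$8 + $90 = $98

$98


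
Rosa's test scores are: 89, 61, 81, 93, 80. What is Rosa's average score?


Add the scores:
89 + 61 + 81 + 93 + 80 = 404
Divide by the number of tests:
404 / 5 = 80.8

80.8


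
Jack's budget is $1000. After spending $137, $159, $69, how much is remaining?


Add up expenses:
$137 + $159 + $69 = $365
Subtract from budget:
$1000 - $365 = $635

$635


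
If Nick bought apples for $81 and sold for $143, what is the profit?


Selling price = $143
Cost price = $81
Profit = selling price - cost price:
Profit = $143 - $81 = $62

$62


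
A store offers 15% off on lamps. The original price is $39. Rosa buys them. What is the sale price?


Calculate the discount amount:
15% of $39 = $5.85
Subtract from original:
$39 - $5.85 = $33.15

$33.15


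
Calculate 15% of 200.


Convert percentage to decimal:
15% = 0.15
Multiply:
200 x 0.15 = 30

30


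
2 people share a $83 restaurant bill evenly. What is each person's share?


Total bill: $83
Number of people: 2
Each pays: $83 / 2 = $41.50

$41.50


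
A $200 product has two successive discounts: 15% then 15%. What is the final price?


First discount:
15% of $200 = $30
Price after first discount:
$200 - $30 = $170
Second discount:
15% of $170 = $25.50
Final price:
$170 - $25.50 = $144.50

$144.50


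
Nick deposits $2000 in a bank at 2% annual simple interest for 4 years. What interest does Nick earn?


Use the formula I = P x R x T / 100
P x R x T = 2000 x 2 x 4 = 16000
I = 16000 / 100 = $160

$160


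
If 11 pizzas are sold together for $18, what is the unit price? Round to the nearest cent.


Total cost: $18
Number of items: 11
Unit price: $18 / 11 = $1.6363... ≈ $1.64

$1.64


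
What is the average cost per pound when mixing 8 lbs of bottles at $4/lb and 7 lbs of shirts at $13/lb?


Cost of bottles:
8 x $4 = $32
Cost of shirts:
7 x $13 = $91
Total cost: $32 + $91 = $123
Total weight: 15 lbs
Average: $123 / 15 = $8.20/lb

$8.20/lb


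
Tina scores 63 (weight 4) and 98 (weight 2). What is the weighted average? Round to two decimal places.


Weighted sum:
4 x 63 + 2 x 98 = 448
Total weight:
4 + 2 = 6
Weighted average:
448 / 6 = 74.6666... ≈ 74.67

74.67


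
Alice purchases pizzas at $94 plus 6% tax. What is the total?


Calculate the tax:
6% of $94 = $5.64
Add tax to price:
$94 + $5.64 = $99.64

$99.64


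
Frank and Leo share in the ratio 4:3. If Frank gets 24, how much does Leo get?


Find the multiplier:
24 / 4 = 6
Apply to Leo's share:
3 x 6 = 18

18


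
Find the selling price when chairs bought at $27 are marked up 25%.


Calculate the markup amount:
25% of $27 = $6.75
Add to cost:
$27 + $6.75 = $33.75

$33.75


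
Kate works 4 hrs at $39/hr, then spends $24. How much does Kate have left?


Calculate earnings:
4 x $39 = $156
Subtract spending:
$156 - $24 = $132

$132


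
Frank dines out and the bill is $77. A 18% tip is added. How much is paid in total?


Calculate the tip:
18% of $77 = $13.86
Add tip to meal cost:
$77 + $13.86 = $90.86

$90.86


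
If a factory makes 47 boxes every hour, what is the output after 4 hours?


Production rate: 47 boxes per hour
Time: 4 hours
Total: 47 x 4 = 188 boxes

188 boxes


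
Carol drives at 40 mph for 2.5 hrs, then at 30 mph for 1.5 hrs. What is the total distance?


Leg 1 distance:
40 x 2.5 = 100 miles
Leg 2 distance:
30 x 1.5 = 45 miles
Total distance:
100 + 45 = 145 miles

145 miles


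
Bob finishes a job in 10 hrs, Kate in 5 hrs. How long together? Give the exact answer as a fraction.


Bob's rate: 1/10 of the job per hour
Kate's rate: 1/5 of the job per hour
Combined rate: 1/10 + 1/5 = 3/10 per hour
Time = 1 / (3/10) = 10/3 hours (≈ 3.33 hours)

10/3 hours


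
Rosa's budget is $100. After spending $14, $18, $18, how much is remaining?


Add up expenses:
$14 + $18 + $18 = $50
Subtract from budget:
$100 - $50 = $50

$50


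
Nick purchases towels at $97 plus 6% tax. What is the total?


Calculate the tax:
6% of $97 = $5.82
Add tax to price:
$97 + $5.82 = $102.82

$102.82


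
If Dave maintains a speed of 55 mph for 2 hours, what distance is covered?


Use the formula: distance = speed x time
Speed = 55 mph, Time = 2 hours
55 x 2 = 110 miles

110 miles


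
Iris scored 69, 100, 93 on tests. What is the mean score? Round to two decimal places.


Add the scores:
69 + 100 + 93 = 262
Divide by the number of tests:
262 / 3 = 87.3333... ≈ 87.33

87.33


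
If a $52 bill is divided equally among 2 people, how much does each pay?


Total bill: $52
Number of people: 2
Each pays: $52 / 2 = $26

$26


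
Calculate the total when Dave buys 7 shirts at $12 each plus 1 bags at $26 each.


Cost of shirts:
7 x $12 = $84
Cost of bags:
1 x $26 = $26
Add both:
$84 + $26 = $110

$110


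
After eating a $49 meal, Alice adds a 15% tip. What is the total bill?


Calculate the tip:
15% of $49 = $7.35
Add tip to meal cost:
$49 + $7.35 = $56.35

$56.35


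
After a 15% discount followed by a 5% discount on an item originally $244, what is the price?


First discount:
15% of $244 = $36.60
Price after first discount:
$244 - $36.60 = $207.40
Second discount:
5% of $207.40 = $10.37
Final price:
$207.40 - $10.37 = $197.03

$197.03


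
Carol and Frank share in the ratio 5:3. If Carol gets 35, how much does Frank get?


Find the multiplier:
35 / 5 = 7
Apply to Frank's share:
3 x 7 = 21

21


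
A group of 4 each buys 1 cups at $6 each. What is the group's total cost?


Cost per person:
1 x $6 = $6
Group total:
4 x $6 = $24

$24


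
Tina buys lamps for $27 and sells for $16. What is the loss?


Selling price = $16
Cost price = $27
Loss = cost price - selling price:
Loss = $27 - $16 = $11

$11


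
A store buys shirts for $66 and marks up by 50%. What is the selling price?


Calculate the markup amount:
50% of $66 = $33
Add to cost:
$66 + $33 = $99

$99


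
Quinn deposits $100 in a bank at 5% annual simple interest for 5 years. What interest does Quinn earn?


Use the formula I = P x R x T / 100
P x R x T = 100 x 5 x 5 = 2500
I = 2500 / 100 = $25

$25


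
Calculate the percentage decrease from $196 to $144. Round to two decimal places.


Find the absolute change:
|144 - 196| = 52
Divide by original and multiply by 100:
52 / 196 x 100 = 26.5306...% ≈ 26.53%

26.53%


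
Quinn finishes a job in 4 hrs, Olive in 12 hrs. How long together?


Quinn's rate: 1/4 of the job per hour
Olive's rate: 1/12 of the job per hour
Combined rate: 1/4 + 1/12 = 1/3 per hour
Time = 1 / (1/3) = 3 hours

3 hours


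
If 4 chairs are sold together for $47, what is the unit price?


Total cost: $47
Number of items: 4
Unit price: $47 / 4 = $11.75

$11.75


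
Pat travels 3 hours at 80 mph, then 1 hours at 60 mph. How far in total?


Leg 1 distance:
80 x 3 = 240 miles
Leg 2 distance:
60 x 1 = 60 miles
Total distance:
240 + 60 = 300 miles

300 miles


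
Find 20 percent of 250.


Convert percentage to decimal:
20% = 0.2
Multiply:
250 x 0.2 = 50

50


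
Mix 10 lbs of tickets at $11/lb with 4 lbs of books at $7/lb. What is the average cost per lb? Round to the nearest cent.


Cost of tickets:
10 x $11 = $110
Cost of books:
4 x $7 = $28
Total cost: $110 + $28 = $138
Total weight: 14 lbs
Average: $138 / 14 = $9.8571... ≈ $9.86/lb

$9.86/lb


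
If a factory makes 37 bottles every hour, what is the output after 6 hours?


Production rate: 37 bottles per hour
Time: 6 hours
Total: 37 x 6 = 222 bottles

222 bottles


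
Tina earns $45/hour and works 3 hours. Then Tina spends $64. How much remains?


Calculate earnings:
3 x $45 = $135
Subtract spending:
$135 - $64 = $71

$71


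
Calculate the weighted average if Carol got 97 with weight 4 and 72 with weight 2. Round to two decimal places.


Weighted sum:
4 x 97 + 2 x 72 = 532
Total weight:
4 + 2 = 6
Weighted average:
532 / 6 = 88.6666... ≈ 88.67

88.67


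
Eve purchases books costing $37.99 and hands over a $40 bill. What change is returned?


Start with the amount paid:
$40
Subtract the price:
$40 - $37.99 = $2.01

$2.01


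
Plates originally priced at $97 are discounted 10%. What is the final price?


Calculate the discount amount:
10% of $97 = $9.70
Subtract from original:
$97 - $9.70 = $87.30

$87.30


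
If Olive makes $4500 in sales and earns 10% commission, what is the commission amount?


Convert rate to decimal:
10% = 0.1
Multiply by sales:
$4500 x 0.1 = $450

$450


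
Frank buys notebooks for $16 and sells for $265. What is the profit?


Selling price = $265
Cost price = $16
Profit = selling price - cost price:
Profit = $265 - $16 = $249

$249


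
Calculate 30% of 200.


Convert percentage to decimal:
30% = 0.3
Multiply:
200 x 0.3 = 60

60


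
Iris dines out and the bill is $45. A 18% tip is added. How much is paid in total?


Calculate the tip:
18% of $45 = $8.10
Add tip to meal cost:
$45 + $8.10 = $53.10

$53.10


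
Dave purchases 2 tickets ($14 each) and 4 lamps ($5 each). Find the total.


Cost of tickets:
2 x $14 = $28
Cost of lamps:
4 x $5 = $20
Add both:
$28 + $20 = $48

$48


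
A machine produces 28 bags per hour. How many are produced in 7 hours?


Production rate: 28 bags per hour
Time: 7 hours
Total: 28 x 7 = 196 bags

196 bags
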